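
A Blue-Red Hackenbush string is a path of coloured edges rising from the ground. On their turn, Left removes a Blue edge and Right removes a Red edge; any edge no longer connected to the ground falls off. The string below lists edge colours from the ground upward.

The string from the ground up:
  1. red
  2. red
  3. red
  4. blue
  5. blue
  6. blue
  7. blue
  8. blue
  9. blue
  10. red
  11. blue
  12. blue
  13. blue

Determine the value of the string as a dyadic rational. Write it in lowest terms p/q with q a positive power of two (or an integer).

Prefix values for red red red blue blue blue blue blue blue red blue blue blue via {L|R} + simplicity:
edge 1 of 13 (red): { · | 0 } gives -1
edge 2 of 13 (red): { · | -1 0 } gives -2
edge 3 of 13 (red): { · | -2 -1 0 } gives -3
edge 4 of 13 (blue): { -3 | -2 -1 0 } gives -5/2
edge 5 of 13 (blue): { -3 -5/2 | -2 -1 0 } gives -9/4
edge 6 of 13 (blue): { -3 -5/2 -9/4 | -2 -1 0 } gives -17/8
edge 7 of 13 (blue): { -3 -5/2 -9/4 -17/8 | -2 -1 0 } gives -33/16
edge 8 of 13 (blue): { -3 -5/2 -9/4 -17/8 -33/16 | -2 -1 0 } gives -65/32
edge 9 of 13 (blue): { -3 -5/2 -9/4 -17/8 -33/16 -65/32 | -2 -1 0 } gives -129/64
edge 10 of 13 (red): { -3 -5/2 -9/4 -17/8 -33/16 -65/32 | -129/64 -2 -1 0 } gives -259/128
edge 11 of 13 (blue): { -3 -5/2 -9/4 -17/8 -33/16 -65/32 -259/128 | -129/64 -2 -1 0 } gives -517/256
edge 12 of 13 (blue): { -3 -5/2 -9/4 -17/8 -33/16 -65/32 -259/128 -517/256 | -129/64 -2 -1 0 } gives -1033/512
edge 13 of 13 (blue): { -3 -5/2 -9/4 -17/8 -33/16 -65/32 -259/128 -517/256 -1033/512 | -129/64 -2 -1 0 } gives -2065/1024

-2065/1024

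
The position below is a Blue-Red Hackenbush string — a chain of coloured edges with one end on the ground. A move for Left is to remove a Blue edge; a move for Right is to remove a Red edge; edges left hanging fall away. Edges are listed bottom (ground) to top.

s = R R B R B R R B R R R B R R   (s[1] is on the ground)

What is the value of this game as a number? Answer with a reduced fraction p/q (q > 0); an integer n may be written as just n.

Prefix values for R R B R B R R B R R R B R R via {L|R} + simplicity:
G(R) = { ∅ | 0 } = -1
G(RR) = { ∅ | -1; 0 } = -2
G(RRB) = { -2 | -1; 0 } = -3/2
G(RRBR) = { -2 | -3/2; -1; 0 } = -7/4
G(RRBRB) = { -2; -7/4 | -3/2; -1; 0 } = -13/8
G(RRBRBR) = { -2; -7/4 | -13/8; -3/2; -1; 0 } = -27/16
G(RRBRBRR) = { -2; -7/4 | -27/16; -13/8; -3/2; -1; 0 } = -55/32
G(RRBRBRRB) = { -2; -7/4; -55/32 | -27/16; -13/8; -3/2; -1; 0 } = -109/64
G(RRBRBRRBR) = { -2; -7/4; -55/32 | -109/64; -27/16; -13/8; -3/2; -1; 0 } = -219/128
G(RRBRBRRBRR) = { -2; -7/4; -55/32 | -219/128; -109/64; -27/16; -13/8; -3/2; -1; 0 } = -439/256
G(RRBRBRRBRRR) = { -2; -7/4; -55/32 | -439/256; -219/128; -109/64; -27/16; -13/8; -3/2; -1; 0 } = -879/512
G(RRBRBRRBRRRB) = { -2; -7/4; -55/32; -879/512 | -439/256; -219/128; -109/64; -27/16; -13/8; -3/2; -1; 0 } = -1757/1024
G(RRBRBRRBRRRBR) = { -2; -7/4; -55/32; -879/512 | -1757/1024; -439/256; -219/128; -109/64; -27/16; -13/8; -3/2; -1; 0 } = -3515/2048
G(RRBRBRRBRRRBRR) = { -2; -7/4; -55/32; -879/512 | -3515/2048; -1757/1024; -439/256; -219/128; -109/64; -27/16; -13/8; -3/2; -1; 0 } = -7031/4096

-7031/4096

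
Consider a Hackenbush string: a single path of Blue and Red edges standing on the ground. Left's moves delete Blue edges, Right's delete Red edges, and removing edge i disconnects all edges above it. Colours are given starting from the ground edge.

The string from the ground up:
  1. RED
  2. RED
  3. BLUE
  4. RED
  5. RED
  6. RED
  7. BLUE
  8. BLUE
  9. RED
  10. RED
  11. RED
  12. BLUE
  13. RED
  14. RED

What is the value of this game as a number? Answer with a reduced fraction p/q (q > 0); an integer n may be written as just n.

-7799/4096

R: Left {  }, Right { 0 } -> simplest -1
RR: Left {  }, Right { -1,0 } -> simplest -2
RRB: Left { -2 }, Right { -1,0 } -> simplest -3/2
RRBR: Left { -2 }, Right { -3/2,-1,0 } -> simplest -7/4
RRBRR: Left { -2 }, Right { -7/4,-3/2,-1,0 } -> simplest -15/8
RRBRRR: Left { -2 }, Right { -15/8,-7/4,-3/2,-1,0 } -> simplest -31/16
RRBRRRB: Left { -2,-31/16 }, Right { -15/8,-7/4,-3/2,-1,0 } -> simplest -61/32
RRBRRRBB: Left { -2,-31/16,-61/32 }, Right { -15/8,-7/4,-3/2,-1,0 } -> simplest -121/64
RRBRRRBBR: Left { -2,-31/16,-61/32 }, Right { -121/64,-15/8,-7/4,-3/2,-1,0 } -> simplest -243/128
RRBRRRBBRR: Left { -2,-31/16,-61/32 }, Right { -243/128,-121/64,-15/8,-7/4,-3/2,-1,0 } -> simplest -487/256
RRBRRRBBRRR: Left { -2,-31/16,-61/32 }, Right { -487/256,-243/128,-121/64,-15/8,-7/4,-3/2,-1,0 } -> simplest -975/512
RRBRRRBBRRRB: Left { -2,-31/16,-61/32,-975/512 }, Right { -487/256,-243/128,-121/64,-15/8,-7/4,-3/2,-1,0 } -> simplest -1949/1024
RRBRRRBBRRRBR: Left { -2,-31/16,-61/32,-975/512 }, Right { -1949/1024,-487/256,-243/128,-121/64,-15/8,-7/4,-3/2,-1,0 } -> simplest -3899/2048
RRBRRRBBRRRBRR: Left { -2,-31/16,-61/32,-975/512 }, Right { -3899/2048,-1949/1024,-487/256,-243/128,-121/64,-15/8,-7/4,-3/2,-1,0 } -> simplest -7799/4096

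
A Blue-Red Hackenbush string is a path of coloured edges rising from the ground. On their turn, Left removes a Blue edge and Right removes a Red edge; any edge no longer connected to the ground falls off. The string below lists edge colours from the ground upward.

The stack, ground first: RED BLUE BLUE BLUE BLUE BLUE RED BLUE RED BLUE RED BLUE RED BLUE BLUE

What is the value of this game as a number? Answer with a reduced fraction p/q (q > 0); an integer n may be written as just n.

Build v(s[:k]) for k = 1..15, string s = RED BLUE BLUE BLUE BLUE BLUE RED BLUE RED BLUE RED BLUE RED BLUE BLUE.
step 1: add RED to get R; options L={  } R={ 0 } so -1
step 2: add BLUE to get RB; options L={ -1 } R={ 0 } so -1/2
step 3: add BLUE to get RBB; options L={ -1 -1/2 } R={ 0 } so -1/4
step 4: add BLUE to get RBBB; options L={ -1 -1/2 -1/4 } R={ 0 } so -1/8
step 5: add BLUE to get RBBBB; options L={ -1 -1/2 -1/4 -1/8 } R={ 0 } so -1/16
step 6: add BLUE to get RBBBBB; options L={ -1 -1/2 -1/4 -1/8 -1/16 } R={ 0 } so -1/32
step 7: add RED to get RBBBBBR; options L={ -1 -1/2 -1/4 -1/8 -1/16 } R={ -1/32 0 } so -3/64
step 8: add BLUE to get RBBBBBRB; options L={ -1 -1/2 -1/4 -1/8 -1/16 -3/64 } R={ -1/32 0 } so -5/128
step 9: add RED to get RBBBBBRBR; options L={ -1 -1/2 -1/4 -1/8 -1/16 -3/64 } R={ -5/128 -1/32 0 } so -11/256
step 10: add BLUE to get RBBBBBRBRB; options L={ -1 -1/2 -1/4 -1/8 -1/16 -3/64 -11/256 } R={ -5/128 -1/32 0 } so -21/512
step 11: add RED to get RBBBBBRBRBR; options L={ -1 -1/2 -1/4 -1/8 -1/16 -3/64 -11/256 } R={ -21/512 -5/128 -1/32 0 } so -43/1024
step 12: add BLUE to get RBBBBBRBRBRB; options L={ -1 -1/2 -1/4 -1/8 -1/16 -3/64 -11/256 -43/1024 } R={ -21/512 -5/128 -1/32 0 } so -85/2048
step 13: add RED to get RBBBBBRBRBRBR; options L={ -1 -1/2 -1/4 -1/8 -1/16 -3/64 -11/256 -43/1024 } R={ -85/2048 -21/512 -5/128 -1/32 0 } so -171/4096
step 14: add BLUE to get RBBBBBRBRBRBRB; options L={ -1 -1/2 -1/4 -1/8 -1/16 -3/64 -11/256 -43/1024 -171/4096 } R={ -85/2048 -21/512 -5/128 -1/32 0 } so -341/8192
step 15: add BLUE to get RBBBBBRBRBRBRBB; options L={ -1 -1/2 -1/4 -1/8 -1/16 -3/64 -11/256 -43/1024 -171/4096 -341/8192 } R={ -85/2048 -21/512 -5/128 -1/32 0 } so -681/16384

-681/16384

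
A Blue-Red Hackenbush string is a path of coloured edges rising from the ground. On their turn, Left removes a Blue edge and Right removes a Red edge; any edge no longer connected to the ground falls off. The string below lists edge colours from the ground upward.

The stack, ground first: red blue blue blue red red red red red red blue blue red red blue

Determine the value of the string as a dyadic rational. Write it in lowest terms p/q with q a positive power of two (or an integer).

Prefix values for red blue blue blue red red red red red red blue blue red red blue via {L|R} + simplicity:
edge 1 of 15 (red): {  | 0 } so -1
edge 2 of 15 (blue): { -1 | 0 } so -1/2
edge 3 of 15 (blue): { -1,-1/2 | 0 } so -1/4
edge 4 of 15 (blue): { -1,-1/2,-1/4 | 0 } so -1/8
edge 5 of 15 (red): { -1,-1/2,-1/4 | -1/8,0 } so -3/16
edge 6 of 15 (red): { -1,-1/2,-1/4 | -3/16,-1/8,0 } so -7/32
edge 7 of 15 (red): { -1,-1/2,-1/4 | -7/32,-3/16,-1/8,0 } so -15/64
edge 8 of 15 (red): { -1,-1/2,-1/4 | -15/64,-7/32,-3/16,-1/8,0 } so -31/128
edge 9 of 15 (red): { -1,-1/2,-1/4 | -31/128,-15/64,-7/32,-3/16,-1/8,0 } so -63/256
edge 10 of 15 (red): { -1,-1/2,-1/4 | -63/256,-31/128,-15/64,-7/32,-3/16,-1/8,0 } so -127/512
edge 11 of 15 (blue): { -1,-1/2,-1/4,-127/512 | -63/256,-31/128,-15/64,-7/32,-3/16,-1/8,0 } so -253/1024
edge 12 of 15 (blue): { -1,-1/2,-1/4,-127/512,-253/1024 | -63/256,-31/128,-15/64,-7/32,-3/16,-1/8,0 } so -505/2048
edge 13 of 15 (red): { -1,-1/2,-1/4,-127/512,-253/1024 | -505/2048,-63/256,-31/128,-15/64,-7/32,-3/16,-1/8,0 } so -1011/4096
edge 14 of 15 (red): { -1,-1/2,-1/4,-127/512,-253/1024 | -1011/4096,-505/2048,-63/256,-31/128,-15/64,-7/32,-3/16,-1/8,0 } so -2023/8192
edge 15 of 15 (blue): { -1,-1/2,-1/4,-127/512,-253/1024,-2023/8192 | -1011/4096,-505/2048,-63/256,-31/128,-15/64,-7/32,-3/16,-1/8,0 } so -4045/16384

-4045/16384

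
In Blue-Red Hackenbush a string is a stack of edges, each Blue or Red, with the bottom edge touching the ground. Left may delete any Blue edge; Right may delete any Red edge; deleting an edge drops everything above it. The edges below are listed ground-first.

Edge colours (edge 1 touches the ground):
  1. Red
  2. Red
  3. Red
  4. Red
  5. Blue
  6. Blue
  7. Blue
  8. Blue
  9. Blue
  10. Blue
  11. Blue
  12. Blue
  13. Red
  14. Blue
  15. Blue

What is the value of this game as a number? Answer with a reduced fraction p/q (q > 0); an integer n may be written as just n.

Build val(s[:k]) for k = 1..15, string s = Red Red Red Red Blue Blue Blue Blue Blue Blue Blue Blue Red Blue Blue.
val(R) = { (no moves) | 0 } gives -1
val(RR) = { (no moves) | -1, 0 } gives -2
val(RRR) = { (no moves) | -2, -1, 0 } gives -3
val(RRRR) = { (no moves) | -3, -2, -1, 0 } gives -4
val(RRRRB) = { -4 | -3, -2, -1, 0 } gives -7/2
val(RRRRBB) = { -4, -7/2 | -3, -2, -1, 0 } gives -13/4
val(RRRRBBB) = { -4, -7/2, -13/4 | -3, -2, -1, 0 } gives -25/8
val(RRRRBBBB) = { -4, -7/2, -13/4, -25/8 | -3, -2, -1, 0 } gives -49/16
val(RRRRBBBBB) = { -4, -7/2, -13/4, -25/8, -49/16 | -3, -2, -1, 0 } gives -97/32
val(RRRRBBBBBB) = { -4, -7/2, -13/4, -25/8, -49/16, -97/32 | -3, -2, -1, 0 } gives -193/64
val(RRRRBBBBBBB) = { -4, -7/2, -13/4, -25/8, -49/16, -97/32, -193/64 | -3, -2, -1, 0 } gives -385/128
val(RRRRBBBBBBBB) = { -4, -7/2, -13/4, -25/8, -49/16, -97/32, -193/64, -385/128 | -3, -2, -1, 0 } gives -769/256
val(RRRRBBBBBBBBR) = { -4, -7/2, -13/4, -25/8, -49/16, -97/32, -193/64, -385/128 | -769/256, -3, -2, -1, 0 } gives -1539/512
val(RRRRBBBBBBBBRB) = { -4, -7/2, -13/4, -25/8, -49/16, -97/32, -193/64, -385/128, -1539/512 | -769/256, -3, -2, -1, 0 } gives -3077/1024
val(RRRRBBBBBBBBRBB) = { -4, -7/2, -13/4, -25/8, -49/16, -97/32, -193/64, -385/128, -1539/512, -3077/1024 | -769/256, -3, -2, -1, 0 } gives -6153/2048

-6153/2048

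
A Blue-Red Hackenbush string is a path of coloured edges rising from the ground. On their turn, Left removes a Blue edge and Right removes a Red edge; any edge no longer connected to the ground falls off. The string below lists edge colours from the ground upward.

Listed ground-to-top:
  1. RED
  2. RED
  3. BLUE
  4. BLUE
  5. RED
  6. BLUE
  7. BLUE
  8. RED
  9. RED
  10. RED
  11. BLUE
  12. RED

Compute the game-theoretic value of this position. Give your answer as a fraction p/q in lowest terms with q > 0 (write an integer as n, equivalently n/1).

-1339/1024

Prefix values for RED RED BLUE BLUE RED BLUE BLUE RED RED RED BLUE RED via {L|R} + simplicity:
value_1 [R]  L=[]  R=[0]  — -1
value_2 [RR]  L=[]  R=[-1 0]  — -2
value_3 [RRB]  L=[-2]  R=[-1 0]  — -3/2
value_4 [RRBB]  L=[-2 -3/2]  R=[-1 0]  — -5/4
value_5 [RRBBR]  L=[-2 -3/2]  R=[-5/4 -1 0]  — -11/8
value_6 [RRBBRB]  L=[-2 -3/2 -11/8]  R=[-5/4 -1 0]  — -21/16
value_7 [RRBBRBB]  L=[-2 -3/2 -11/8 -21/16]  R=[-5/4 -1 0]  — -41/32
value_8 [RRBBRBBR]  L=[-2 -3/2 -11/8 -21/16]  R=[-41/32 -5/4 -1 0]  — -83/64
value_9 [RRBBRBBRR]  L=[-2 -3/2 -11/8 -21/16]  R=[-83/64 -41/32 -5/4 -1 0]  — -167/128
value_10 [RRBBRBBRRR]  L=[-2 -3/2 -11/8 -21/16]  R=[-167/128 -83/64 -41/32 -5/4 -1 0]  — -335/256
value_11 [RRBBRBBRRRB]  L=[-2 -3/2 -11/8 -21/16 -335/256]  R=[-167/128 -83/64 -41/32 -5/4 -1 0]  — -669/512
value_12 [RRBBRBBRRRBR]  L=[-2 -3/2 -11/8 -21/16 -335/256]  R=[-669/512 -167/128 -83/64 -41/32 -5/4 -1 0]  — -1339/1024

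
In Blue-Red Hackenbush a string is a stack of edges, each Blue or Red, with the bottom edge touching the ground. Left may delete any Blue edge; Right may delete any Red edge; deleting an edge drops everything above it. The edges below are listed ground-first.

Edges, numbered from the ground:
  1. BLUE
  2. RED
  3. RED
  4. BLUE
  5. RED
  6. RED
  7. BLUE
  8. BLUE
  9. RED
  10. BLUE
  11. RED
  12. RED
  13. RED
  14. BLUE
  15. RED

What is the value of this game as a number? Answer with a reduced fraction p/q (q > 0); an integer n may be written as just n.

B: Left { 0 }, Right { none } = simplest 1
BR: Left { 0 }, Right { 1 } = simplest 1/2
BRR: Left { 0 }, Right { 1/2; 1 } = simplest 1/4
BRRB: Left { 0; 1/4 }, Right { 1/2; 1 } = simplest 3/8
BRRBR: Left { 0; 1/4 }, Right { 3/8; 1/2; 1 } = simplest 5/16
BRRBRR: Left { 0; 1/4 }, Right { 5/16; 3/8; 1/2; 1 } = simplest 9/32
BRRBRRB: Left { 0; 1/4; 9/32 }, Right { 5/16; 3/8; 1/2; 1 } = simplest 19/64
BRRBRRBB: Left { 0; 1/4; 9/32; 19/64 }, Right { 5/16; 3/8; 1/2; 1 } = simplest 39/128
BRRBRRBBR: Left { 0; 1/4; 9/32; 19/64 }, Right { 39/128; 5/16; 3/8; 1/2; 1 } = simplest 77/256
BRRBRRBBRB: Left { 0; 1/4; 9/32; 19/64; 77/256 }, Right { 39/128; 5/16; 3/8; 1/2; 1 } = simplest 155/512
BRRBRRBBRBR: Left { 0; 1/4; 9/32; 19/64; 77/256 }, Right { 155/512; 39/128; 5/16; 3/8; 1/2; 1 } = simplest 309/1024
BRRBRRBBRBRR: Left { 0; 1/4; 9/32; 19/64; 77/256 }, Right { 309/1024; 155/512; 39/128; 5/16; 3/8; 1/2; 1 } = simplest 617/2048
BRRBRRBBRBRRR: Left { 0; 1/4; 9/32; 19/64; 77/256 }, Right { 617/2048; 309/1024; 155/512; 39/128; 5/16; 3/8; 1/2; 1 } = simplest 1233/4096
BRRBRRBBRBRRRB: Left { 0; 1/4; 9/32; 19/64; 77/256; 1233/4096 }, Right { 617/2048; 309/1024; 155/512; 39/128; 5/16; 3/8; 1/2; 1 } = simplest 2467/8192
BRRBRRBBRBRRRBR: Left { 0; 1/4; 9/32; 19/64; 77/256; 1233/4096 }, Right { 2467/8192; 617/2048; 309/1024; 155/512; 39/128; 5/16; 3/8; 1/2; 1 } = simplest 4933/16384

4933/16384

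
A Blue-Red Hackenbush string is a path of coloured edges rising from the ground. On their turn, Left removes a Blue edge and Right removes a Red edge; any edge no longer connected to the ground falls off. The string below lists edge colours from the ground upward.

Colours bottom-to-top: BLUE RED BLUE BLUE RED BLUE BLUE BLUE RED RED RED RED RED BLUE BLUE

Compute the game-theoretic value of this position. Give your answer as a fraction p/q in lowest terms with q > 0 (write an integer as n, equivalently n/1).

G_1 [B]  L=[0]  R=[—]  gives 1
G_2 [BR]  L=[0]  R=[1]  gives 1/2
G_3 [BRB]  L=[0,1/2]  R=[1]  gives 3/4
G_4 [BRBB]  L=[0,1/2,3/4]  R=[1]  gives 7/8
G_5 [BRBBR]  L=[0,1/2,3/4]  R=[7/8,1]  gives 13/16
G_6 [BRBBRB]  L=[0,1/2,3/4,13/16]  R=[7/8,1]  gives 27/32
G_7 [BRBBRBB]  L=[0,1/2,3/4,13/16,27/32]  R=[7/8,1]  gives 55/64
G_8 [BRBBRBBB]  L=[0,1/2,3/4,13/16,27/32,55/64]  R=[7/8,1]  gives 111/128
G_9 [BRBBRBBBR]  L=[0,1/2,3/4,13/16,27/32,55/64]  R=[111/128,7/8,1]  gives 221/256
G_10 [BRBBRBBBRR]  L=[0,1/2,3/4,13/16,27/32,55/64]  R=[221/256,111/128,7/8,1]  gives 441/512
G_11 [BRBBRBBBRRR]  L=[0,1/2,3/4,13/16,27/32,55/64]  R=[441/512,221/256,111/128,7/8,1]  gives 881/1024
G_12 [BRBBRBBBRRRR]  L=[0,1/2,3/4,13/16,27/32,55/64]  R=[881/1024,441/512,221/256,111/128,7/8,1]  gives 1761/2048
G_13 [BRBBRBBBRRRRR]  L=[0,1/2,3/4,13/16,27/32,55/64]  R=[1761/2048,881/1024,441/512,221/256,111/128,7/8,1]  gives 3521/4096
G_14 [BRBBRBBBRRRRRB]  L=[0,1/2,3/4,13/16,27/32,55/64,3521/4096]  R=[1761/2048,881/1024,441/512,221/256,111/128,7/8,1]  gives 7043/8192
G_15 [BRBBRBBBRRRRRBB]  L=[0,1/2,3/4,13/16,27/32,55/64,3521/4096,7043/8192]  R=[1761/2048,881/1024,441/512,221/256,111/128,7/8,1]  gives 14087/16384

14087/16384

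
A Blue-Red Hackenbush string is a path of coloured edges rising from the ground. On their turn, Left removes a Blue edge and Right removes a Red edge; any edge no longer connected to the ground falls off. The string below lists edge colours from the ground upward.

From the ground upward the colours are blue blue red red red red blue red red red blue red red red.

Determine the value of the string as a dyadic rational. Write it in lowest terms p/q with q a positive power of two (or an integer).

value_1 [b]  L=[0]  R=[∅]  gives 1
value_2 [bb]  L=[0,1]  R=[∅]  gives 2
value_3 [bbr]  L=[0,1]  R=[2]  gives 3/2
value_4 [bbrr]  L=[0,1]  R=[3/2,2]  gives 5/4
value_5 [bbrrr]  L=[0,1]  R=[5/4,3/2,2]  gives 9/8
value_6 [bbrrrr]  L=[0,1]  R=[9/8,5/4,3/2,2]  gives 17/16
value_7 [bbrrrrb]  L=[0,1,17/16]  R=[9/8,5/4,3/2,2]  gives 35/32
value_8 [bbrrrrbr]  L=[0,1,17/16]  R=[35/32,9/8,5/4,3/2,2]  gives 69/64
value_9 [bbrrrrbrr]  L=[0,1,17/16]  R=[69/64,35/32,9/8,5/4,3/2,2]  gives 137/128
value_10 [bbrrrrbrrr]  L=[0,1,17/16]  R=[137/128,69/64,35/32,9/8,5/4,3/2,2]  gives 273/256
value_11 [bbrrrrbrrrb]  L=[0,1,17/16,273/256]  R=[137/128,69/64,35/32,9/8,5/4,3/2,2]  gives 547/512
value_12 [bbrrrrbrrrbr]  L=[0,1,17/16,273/256]  R=[547/512,137/128,69/64,35/32,9/8,5/4,3/2,2]  gives 1093/1024
value_13 [bbrrrrbrrrbrr]  L=[0,1,17/16,273/256]  R=[1093/1024,547/512,137/128,69/64,35/32,9/8,5/4,3/2,2]  gives 2185/2048
value_14 [bbrrrrbrrrbrrr]  L=[0,1,17/16,273/256]  R=[2185/2048,1093/1024,547/512,137/128,69/64,35/32,9/8,5/4,3/2,2]  gives 4369/4096

4369/4096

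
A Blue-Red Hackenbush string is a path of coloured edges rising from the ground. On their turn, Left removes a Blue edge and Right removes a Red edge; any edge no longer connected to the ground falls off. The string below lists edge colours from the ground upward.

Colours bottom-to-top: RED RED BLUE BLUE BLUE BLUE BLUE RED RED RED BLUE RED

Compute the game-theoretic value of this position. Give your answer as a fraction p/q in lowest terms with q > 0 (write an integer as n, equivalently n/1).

-1083/1024

G(R) = {  | 0 } -> -1
G(RR) = {  | -1; 0 } -> -2
G(RRB) = { -2 | -1; 0 } -> -3/2
G(RRBB) = { -2; -3/2 | -1; 0 } -> -5/4
G(RRBBB) = { -2; -3/2; -5/4 | -1; 0 } -> -9/8
G(RRBBBB) = { -2; -3/2; -5/4; -9/8 | -1; 0 } -> -17/16
G(RRBBBBB) = { -2; -3/2; -5/4; -9/8; -17/16 | -1; 0 } -> -33/32
G(RRBBBBBR) = { -2; -3/2; -5/4; -9/8; -17/16 | -33/32; -1; 0 } -> -67/64
G(RRBBBBBRR) = { -2; -3/2; -5/4; -9/8; -17/16 | -67/64; -33/32; -1; 0 } -> -135/128
G(RRBBBBBRRR) = { -2; -3/2; -5/4; -9/8; -17/16 | -135/128; -67/64; -33/32; -1; 0 } -> -271/256
G(RRBBBBBRRRB) = { -2; -3/2; -5/4; -9/8; -17/16; -271/256 | -135/128; -67/64; -33/32; -1; 0 } -> -541/512
G(RRBBBBBRRRBR) = { -2; -3/2; -5/4; -9/8; -17/16; -271/256 | -541/512; -135/128; -67/64; -33/32; -1; 0 } -> -1083/1024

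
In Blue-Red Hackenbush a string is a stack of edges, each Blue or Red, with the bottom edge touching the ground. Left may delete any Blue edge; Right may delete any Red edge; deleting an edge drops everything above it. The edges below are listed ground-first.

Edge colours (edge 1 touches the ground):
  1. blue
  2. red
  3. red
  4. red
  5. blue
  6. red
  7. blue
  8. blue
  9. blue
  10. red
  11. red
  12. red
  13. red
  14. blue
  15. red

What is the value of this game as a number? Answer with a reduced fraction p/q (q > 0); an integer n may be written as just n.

edge 1 of 15 (blue): { 0 |  } so 1
edge 2 of 15 (red): { 0 | 1 } so 1/2
edge 3 of 15 (red): { 0 | 1/2, 1 } so 1/4
edge 4 of 15 (red): { 0 | 1/4, 1/2, 1 } so 1/8
edge 5 of 15 (blue): { 0, 1/8 | 1/4, 1/2, 1 } so 3/16
edge 6 of 15 (red): { 0, 1/8 | 3/16, 1/4, 1/2, 1 } so 5/32
edge 7 of 15 (blue): { 0, 1/8, 5/32 | 3/16, 1/4, 1/2, 1 } so 11/64
edge 8 of 15 (blue): { 0, 1/8, 5/32, 11/64 | 3/16, 1/4, 1/2, 1 } so 23/128
edge 9 of 15 (blue): { 0, 1/8, 5/32, 11/64, 23/128 | 3/16, 1/4, 1/2, 1 } so 47/256
edge 10 of 15 (red): { 0, 1/8, 5/32, 11/64, 23/128 | 47/256, 3/16, 1/4, 1/2, 1 } so 93/512
edge 11 of 15 (red): { 0, 1/8, 5/32, 11/64, 23/128 | 93/512, 47/256, 3/16, 1/4, 1/2, 1 } so 185/1024
edge 12 of 15 (red): { 0, 1/8, 5/32, 11/64, 23/128 | 185/1024, 93/512, 47/256, 3/16, 1/4, 1/2, 1 } so 369/2048
edge 13 of 15 (red): { 0, 1/8, 5/32, 11/64, 23/128 | 369/2048, 185/1024, 93/512, 47/256, 3/16, 1/4, 1/2, 1 } so 737/4096
edge 14 of 15 (blue): { 0, 1/8, 5/32, 11/64, 23/128, 737/4096 | 369/2048, 185/1024, 93/512, 47/256, 3/16, 1/4, 1/2, 1 } so 1475/8192
edge 15 of 15 (red): { 0, 1/8, 5/32, 11/64, 23/128, 737/4096 | 1475/8192, 369/2048, 185/1024, 93/512, 47/256, 3/16, 1/4, 1/2, 1 } so 2949/16384

2949/16384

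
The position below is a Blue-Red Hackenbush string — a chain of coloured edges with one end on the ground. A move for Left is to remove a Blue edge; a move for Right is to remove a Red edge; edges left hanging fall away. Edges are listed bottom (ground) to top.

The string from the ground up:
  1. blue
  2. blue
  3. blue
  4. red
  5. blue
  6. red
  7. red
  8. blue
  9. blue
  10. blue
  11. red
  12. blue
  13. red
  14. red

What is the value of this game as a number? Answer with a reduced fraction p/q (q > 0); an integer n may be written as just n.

Recurse on prefixes of the 14-edge string blue blue blue red blue red red blue blue blue red blue red red:
b: Left { 0 }, Right {  } so simplest 1
bb: Left { 0, 1 }, Right {  } so simplest 2
bbb: Left { 0, 1, 2 }, Right {  } so simplest 3
bbbr: Left { 0, 1, 2 }, Right { 3 } so simplest 5/2
bbbrb: Left { 0, 1, 2, 5/2 }, Right { 3 } so simplest 11/4
bbbrbr: Left { 0, 1, 2, 5/2 }, Right { 11/4, 3 } so simplest 21/8
bbbrbrr: Left { 0, 1, 2, 5/2 }, Right { 21/8, 11/4, 3 } so simplest 41/16
bbbrbrrb: Left { 0, 1, 2, 5/2, 41/16 }, Right { 21/8, 11/4, 3 } so simplest 83/32
bbbrbrrbb: Left { 0, 1, 2, 5/2, 41/16, 83/32 }, Right { 21/8, 11/4, 3 } so simplest 167/64
bbbrbrrbbb: Left { 0, 1, 2, 5/2, 41/16, 83/32, 167/64 }, Right { 21/8, 11/4, 3 } so simplest 335/128
bbbrbrrbbbr: Left { 0, 1, 2, 5/2, 41/16, 83/32, 167/64 }, Right { 335/128, 21/8, 11/4, 3 } so simplest 669/256
bbbrbrrbbbrb: Left { 0, 1, 2, 5/2, 41/16, 83/32, 167/64, 669/256 }, Right { 335/128, 21/8, 11/4, 3 } so simplest 1339/512
bbbrbrrbbbrbr: Left { 0, 1, 2, 5/2, 41/16, 83/32, 167/64, 669/256 }, Right { 1339/512, 335/128, 21/8, 11/4, 3 } so simplest 2677/1024
bbbrbrrbbbrbrr: Left { 0, 1, 2, 5/2, 41/16, 83/32, 167/64, 669/256 }, Right { 2677/1024, 1339/512, 335/128, 21/8, 11/4, 3 } so simplest 5353/2048

5353/2048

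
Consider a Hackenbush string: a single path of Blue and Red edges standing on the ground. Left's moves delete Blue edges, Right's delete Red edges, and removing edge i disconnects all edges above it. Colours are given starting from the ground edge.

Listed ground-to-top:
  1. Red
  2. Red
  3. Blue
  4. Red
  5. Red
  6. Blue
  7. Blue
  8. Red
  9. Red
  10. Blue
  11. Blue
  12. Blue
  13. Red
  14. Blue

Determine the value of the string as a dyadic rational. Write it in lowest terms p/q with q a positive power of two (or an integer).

-7365/4096

R: Left { (no moves) }, Right { 0 } = simplest -1
RR: Left { (no moves) }, Right { -1 0 } = simplest -2
RRB: Left { -2 }, Right { -1 0 } = simplest -3/2
RRBR: Left { -2 }, Right { -3/2 -1 0 } = simplest -7/4
RRBRR: Left { -2 }, Right { -7/4 -3/2 -1 0 } = simplest -15/8
RRBRRB: Left { -2 -15/8 }, Right { -7/4 -3/2 -1 0 } = simplest -29/16
RRBRRBB: Left { -2 -15/8 -29/16 }, Right { -7/4 -3/2 -1 0 } = simplest -57/32
RRBRRBBR: Left { -2 -15/8 -29/16 }, Right { -57/32 -7/4 -3/2 -1 0 } = simplest -115/64
RRBRRBBRR: Left { -2 -15/8 -29/16 }, Right { -115/64 -57/32 -7/4 -3/2 -1 0 } = simplest -231/128
RRBRRBBRRB: Left { -2 -15/8 -29/16 -231/128 }, Right { -115/64 -57/32 -7/4 -3/2 -1 0 } = simplest -461/256
RRBRRBBRRBB: Left { -2 -15/8 -29/16 -231/128 -461/256 }, Right { -115/64 -57/32 -7/4 -3/2 -1 0 } = simplest -921/512
RRBRRBBRRBBB: Left { -2 -15/8 -29/16 -231/128 -461/256 -921/512 }, Right { -115/64 -57/32 -7/4 -3/2 -1 0 } = simplest -1841/1024
RRBRRBBRRBBBR: Left { -2 -15/8 -29/16 -231/128 -461/256 -921/512 }, Right { -1841/1024 -115/64 -57/32 -7/4 -3/2 -1 0 } = simplest -3683/2048
RRBRRBBRRBBBRB: Left { -2 -15/8 -29/16 -231/128 -461/256 -921/512 -3683/2048 }, Right { -1841/1024 -115/64 -57/32 -7/4 -3/2 -1 0 } = simplest -7365/4096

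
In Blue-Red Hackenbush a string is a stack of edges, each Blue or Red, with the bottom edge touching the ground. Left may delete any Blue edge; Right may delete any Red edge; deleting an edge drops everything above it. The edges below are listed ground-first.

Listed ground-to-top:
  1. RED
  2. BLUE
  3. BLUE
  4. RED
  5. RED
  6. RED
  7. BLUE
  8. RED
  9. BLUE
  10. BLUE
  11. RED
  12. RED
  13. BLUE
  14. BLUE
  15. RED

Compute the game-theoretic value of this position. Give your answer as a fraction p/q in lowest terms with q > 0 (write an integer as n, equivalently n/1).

edge 1 of 15 (RED): { · | 0 } gives -1
edge 2 of 15 (BLUE): { -1 | 0 } gives -1/2
edge 3 of 15 (BLUE): { -1, -1/2 | 0 } gives -1/4
edge 4 of 15 (RED): { -1, -1/2 | -1/4, 0 } gives -3/8
edge 5 of 15 (RED): { -1, -1/2 | -3/8, -1/4, 0 } gives -7/16
edge 6 of 15 (RED): { -1, -1/2 | -7/16, -3/8, -1/4, 0 } gives -15/32
edge 7 of 15 (BLUE): { -1, -1/2, -15/32 | -7/16, -3/8, -1/4, 0 } gives -29/64
edge 8 of 15 (RED): { -1, -1/2, -15/32 | -29/64, -7/16, -3/8, -1/4, 0 } gives -59/128
edge 9 of 15 (BLUE): { -1, -1/2, -15/32, -59/128 | -29/64, -7/16, -3/8, -1/4, 0 } gives -117/256
edge 10 of 15 (BLUE): { -1, -1/2, -15/32, -59/128, -117/256 | -29/64, -7/16, -3/8, -1/4, 0 } gives -233/512
edge 11 of 15 (RED): { -1, -1/2, -15/32, -59/128, -117/256 | -233/512, -29/64, -7/16, -3/8, -1/4, 0 } gives -467/1024
edge 12 of 15 (RED): { -1, -1/2, -15/32, -59/128, -117/256 | -467/1024, -233/512, -29/64, -7/16, -3/8, -1/4, 0 } gives -935/2048
edge 13 of 15 (BLUE): { -1, -1/2, -15/32, -59/128, -117/256, -935/2048 | -467/1024, -233/512, -29/64, -7/16, -3/8, -1/4, 0 } gives -1869/4096
edge 14 of 15 (BLUE): { -1, -1/2, -15/32, -59/128, -117/256, -935/2048, -1869/4096 | -467/1024, -233/512, -29/64, -7/16, -3/8, -1/4, 0 } gives -3737/8192
edge 15 of 15 (RED): { -1, -1/2, -15/32, -59/128, -117/256, -935/2048, -1869/4096 | -3737/8192, -467/1024, -233/512, -29/64, -7/16, -3/8, -1/4, 0 } gives -7475/16384

-7475/16384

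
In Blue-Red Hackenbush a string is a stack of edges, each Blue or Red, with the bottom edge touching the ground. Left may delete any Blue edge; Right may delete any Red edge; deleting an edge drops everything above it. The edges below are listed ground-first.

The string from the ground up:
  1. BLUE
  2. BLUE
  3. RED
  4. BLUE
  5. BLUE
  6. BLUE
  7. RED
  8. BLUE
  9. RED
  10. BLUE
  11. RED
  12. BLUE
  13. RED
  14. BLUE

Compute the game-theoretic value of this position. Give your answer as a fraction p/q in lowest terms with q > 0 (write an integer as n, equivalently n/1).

Recurse on prefixes of the 14-edge string BLUE BLUE RED BLUE BLUE BLUE RED BLUE RED BLUE RED BLUE RED BLUE:
G(B) = { 0 | — } so 1
G(BB) = { 0,1 | — } so 2
G(BBR) = { 0,1 | 2 } so 3/2
G(BBRB) = { 0,1,3/2 | 2 } so 7/4
G(BBRBB) = { 0,1,3/2,7/4 | 2 } so 15/8
G(BBRBBB) = { 0,1,3/2,7/4,15/8 | 2 } so 31/16
G(BBRBBBR) = { 0,1,3/2,7/4,15/8 | 31/16,2 } so 61/32
G(BBRBBBRB) = { 0,1,3/2,7/4,15/8,61/32 | 31/16,2 } so 123/64
G(BBRBBBRBR) = { 0,1,3/2,7/4,15/8,61/32 | 123/64,31/16,2 } so 245/128
G(BBRBBBRBRB) = { 0,1,3/2,7/4,15/8,61/32,245/128 | 123/64,31/16,2 } so 491/256
G(BBRBBBRBRBR) = { 0,1,3/2,7/4,15/8,61/32,245/128 | 491/256,123/64,31/16,2 } so 981/512
G(BBRBBBRBRBRB) = { 0,1,3/2,7/4,15/8,61/32,245/128,981/512 | 491/256,123/64,31/16,2 } so 1963/1024
G(BBRBBBRBRBRBR) = { 0,1,3/2,7/4,15/8,61/32,245/128,981/512 | 1963/1024,491/256,123/64,31/16,2 } so 3925/2048
G(BBRBBBRBRBRBRB) = { 0,1,3/2,7/4,15/8,61/32,245/128,981/512,3925/2048 | 1963/1024,491/256,123/64,31/16,2 } so 7851/4096

7851/4096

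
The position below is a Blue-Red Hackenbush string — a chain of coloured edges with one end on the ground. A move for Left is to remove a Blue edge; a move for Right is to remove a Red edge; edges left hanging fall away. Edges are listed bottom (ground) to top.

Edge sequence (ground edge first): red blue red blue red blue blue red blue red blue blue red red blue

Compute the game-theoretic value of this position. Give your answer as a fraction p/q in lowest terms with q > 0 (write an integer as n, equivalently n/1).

Prefix values for red blue red blue red blue blue red blue red blue blue red red blue via {L|R} + simplicity:
1 of 15 · r · max L −∞ · min R 0 -> -1
2 of 15 · rb · max L -1 · min R 0 -> -1/2
3 of 15 · rbr · max L -1 · min R -1/2 -> -3/4
4 of 15 · rbrb · max L -3/4 · min R -1/2 -> -5/8
5 of 15 · rbrbr · max L -3/4 · min R -5/8 -> -11/16
6 of 15 · rbrbrb · max L -11/16 · min R -5/8 -> -21/32
7 of 15 · rbrbrbb · max L -21/32 · min R -5/8 -> -41/64
8 of 15 · rbrbrbbr · max L -21/32 · min R -41/64 -> -83/128
9 of 15 · rbrbrbbrb · max L -83/128 · min R -41/64 -> -165/256
10 of 15 · rbrbrbbrbr · max L -83/128 · min R -165/256 -> -331/512
11 of 15 · rbrbrbbrbrb · max L -331/512 · min R -165/256 -> -661/1024
12 of 15 · rbrbrbbrbrbb · max L -661/1024 · min R -165/256 -> -1321/2048
13 of 15 · rbrbrbbrbrbbr · max L -661/1024 · min R -1321/2048 -> -2643/4096
14 of 15 · rbrbrbbrbrbbrr · max L -661/1024 · min R -2643/4096 -> -5287/8192
15 of 15 · rbrbrbbrbrbbrrb · max L -5287/8192 · min R -2643/4096 -> -10573/16384

-10573/16384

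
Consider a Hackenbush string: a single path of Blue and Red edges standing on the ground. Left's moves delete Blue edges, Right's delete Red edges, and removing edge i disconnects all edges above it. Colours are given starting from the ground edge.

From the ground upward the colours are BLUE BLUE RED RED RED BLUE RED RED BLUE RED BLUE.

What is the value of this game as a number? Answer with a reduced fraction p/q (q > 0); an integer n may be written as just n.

B: Left { 0 }, Right { — } => simplest 1
BB: Left { 0, 1 }, Right { — } => simplest 2
BBR: Left { 0, 1 }, Right { 2 } => simplest 3/2
BBRR: Left { 0, 1 }, Right { 3/2, 2 } => simplest 5/4
BBRRR: Left { 0, 1 }, Right { 5/4, 3/2, 2 } => simplest 9/8
BBRRRB: Left { 0, 1, 9/8 }, Right { 5/4, 3/2, 2 } => simplest 19/16
BBRRRBR: Left { 0, 1, 9/8 }, Right { 19/16, 5/4, 3/2, 2 } => simplest 37/32
BBRRRBRR: Left { 0, 1, 9/8 }, Right { 37/32, 19/16, 5/4, 3/2, 2 } => simplest 73/64
BBRRRBRRB: Left { 0, 1, 9/8, 73/64 }, Right { 37/32, 19/16, 5/4, 3/2, 2 } => simplest 147/128
BBRRRBRRBR: Left { 0, 1, 9/8, 73/64 }, Right { 147/128, 37/32, 19/16, 5/4, 3/2, 2 } => simplest 293/256
BBRRRBRRBRB: Left { 0, 1, 9/8, 73/64, 293/256 }, Right { 147/128, 37/32, 19/16, 5/4, 3/2, 2 } => simplest 587/512

587/512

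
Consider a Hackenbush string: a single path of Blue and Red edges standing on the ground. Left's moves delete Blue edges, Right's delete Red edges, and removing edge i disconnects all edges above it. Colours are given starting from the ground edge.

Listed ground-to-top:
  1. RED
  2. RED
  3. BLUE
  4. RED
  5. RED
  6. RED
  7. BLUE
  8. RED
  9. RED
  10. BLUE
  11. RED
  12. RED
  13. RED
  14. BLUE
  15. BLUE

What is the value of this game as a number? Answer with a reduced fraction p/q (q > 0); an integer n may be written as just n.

-15801/8192

Prefix values for RED RED BLUE RED RED RED BLUE RED RED BLUE RED RED RED BLUE BLUE via {L|R} + simplicity:
g_1 [R]  L=[]  R=[0]  -> -1
g_2 [RR]  L=[]  R=[-1,0]  -> -2
g_3 [RRB]  L=[-2]  R=[-1,0]  -> -3/2
g_4 [RRBR]  L=[-2]  R=[-3/2,-1,0]  -> -7/4
g_5 [RRBRR]  L=[-2]  R=[-7/4,-3/2,-1,0]  -> -15/8
g_6 [RRBRRR]  L=[-2]  R=[-15/8,-7/4,-3/2,-1,0]  -> -31/16
g_7 [RRBRRRB]  L=[-2,-31/16]  R=[-15/8,-7/4,-3/2,-1,0]  -> -61/32
g_8 [RRBRRRBR]  L=[-2,-31/16]  R=[-61/32,-15/8,-7/4,-3/2,-1,0]  -> -123/64
g_9 [RRBRRRBRR]  L=[-2,-31/16]  R=[-123/64,-61/32,-15/8,-7/4,-3/2,-1,0]  -> -247/128
g_10 [RRBRRRBRRB]  L=[-2,-31/16,-247/128]  R=[-123/64,-61/32,-15/8,-7/4,-3/2,-1,0]  -> -493/256
g_11 [RRBRRRBRRBR]  L=[-2,-31/16,-247/128]  R=[-493/256,-123/64,-61/32,-15/8,-7/4,-3/2,-1,0]  -> -987/512
g_12 [RRBRRRBRRBRR]  L=[-2,-31/16,-247/128]  R=[-987/512,-493/256,-123/64,-61/32,-15/8,-7/4,-3/2,-1,0]  -> -1975/1024
g_13 [RRBRRRBRRBRRR]  L=[-2,-31/16,-247/128]  R=[-1975/1024,-987/512,-493/256,-123/64,-61/32,-15/8,-7/4,-3/2,-1,0]  -> -3951/2048
g_14 [RRBRRRBRRBRRRB]  L=[-2,-31/16,-247/128,-3951/2048]  R=[-1975/1024,-987/512,-493/256,-123/64,-61/32,-15/8,-7/4,-3/2,-1,0]  -> -7901/4096
g_15 [RRBRRRBRRBRRRBB]  L=[-2,-31/16,-247/128,-3951/2048,-7901/4096]  R=[-1975/1024,-987/512,-493/256,-123/64,-61/32,-15/8,-7/4,-3/2,-1,0]  -> -15801/8192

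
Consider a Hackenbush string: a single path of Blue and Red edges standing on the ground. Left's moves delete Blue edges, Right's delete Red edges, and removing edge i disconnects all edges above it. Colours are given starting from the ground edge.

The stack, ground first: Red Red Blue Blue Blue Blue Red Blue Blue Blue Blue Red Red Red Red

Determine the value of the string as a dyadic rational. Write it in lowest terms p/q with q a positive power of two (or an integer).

-8735/8192

R: Left { — }, Right { 0 } ⇒ simplest -1
RR: Left { — }, Right { -1; 0 } ⇒ simplest -2
RRB: Left { -2 }, Right { -1; 0 } ⇒ simplest -3/2
RRBB: Left { -2; -3/2 }, Right { -1; 0 } ⇒ simplest -5/4
RRBBB: Left { -2; -3/2; -5/4 }, Right { -1; 0 } ⇒ simplest -9/8
RRBBBB: Left { -2; -3/2; -5/4; -9/8 }, Right { -1; 0 } ⇒ simplest -17/16
RRBBBBR: Left { -2; -3/2; -5/4; -9/8 }, Right { -17/16; -1; 0 } ⇒ simplest -35/32
RRBBBBRB: Left { -2; -3/2; -5/4; -9/8; -35/32 }, Right { -17/16; -1; 0 } ⇒ simplest -69/64
RRBBBBRBB: Left { -2; -3/2; -5/4; -9/8; -35/32; -69/64 }, Right { -17/16; -1; 0 } ⇒ simplest -137/128
RRBBBBRBBB: Left { -2; -3/2; -5/4; -9/8; -35/32; -69/64; -137/128 }, Right { -17/16; -1; 0 } ⇒ simplest -273/256
RRBBBBRBBBB: Left { -2; -3/2; -5/4; -9/8; -35/32; -69/64; -137/128; -273/256 }, Right { -17/16; -1; 0 } ⇒ simplest -545/512
RRBBBBRBBBBR: Left { -2; -3/2; -5/4; -9/8; -35/32; -69/64; -137/128; -273/256 }, Right { -545/512; -17/16; -1; 0 } ⇒ simplest -1091/1024
RRBBBBRBBBBRR: Left { -2; -3/2; -5/4; -9/8; -35/32; -69/64; -137/128; -273/256 }, Right { -1091/1024; -545/512; -17/16; -1; 0 } ⇒ simplest -2183/2048
RRBBBBRBBBBRRR: Left { -2; -3/2; -5/4; -9/8; -35/32; -69/64; -137/128; -273/256 }, Right { -2183/2048; -1091/1024; -545/512; -17/16; -1; 0 } ⇒ simplest -4367/4096
RRBBBBRBBBBRRRR: Left { -2; -3/2; -5/4; -9/8; -35/32; -69/64; -137/128; -273/256 }, Right { -4367/4096; -2183/2048; -1091/1024; -545/512; -17/16; -1; 0 } ⇒ simplest -8735/8192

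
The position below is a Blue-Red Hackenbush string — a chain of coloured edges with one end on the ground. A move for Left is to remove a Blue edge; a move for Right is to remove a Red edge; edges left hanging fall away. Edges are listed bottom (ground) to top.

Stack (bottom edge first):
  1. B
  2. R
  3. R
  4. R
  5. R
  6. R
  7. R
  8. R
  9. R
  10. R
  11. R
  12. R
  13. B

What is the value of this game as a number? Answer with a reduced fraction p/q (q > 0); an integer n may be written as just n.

Build val(s[:k]) for k = 1..13, string s = B R R R R R R R R R R R B.
1 of 13 · B · max L 0 · min R +∞ => 1
2 of 13 · BR · max L 0 · min R 1 => 1/2
3 of 13 · BRR · max L 0 · min R 1/2 => 1/4
4 of 13 · BRRR · max L 0 · min R 1/4 => 1/8
5 of 13 · BRRRR · max L 0 · min R 1/8 => 1/16
6 of 13 · BRRRRR · max L 0 · min R 1/16 => 1/32
7 of 13 · BRRRRRR · max L 0 · min R 1/32 => 1/64
8 of 13 · BRRRRRRR · max L 0 · min R 1/64 => 1/128
9 of 13 · BRRRRRRRR · max L 0 · min R 1/128 => 1/256
10 of 13 · BRRRRRRRRR · max L 0 · min R 1/256 => 1/512
11 of 13 · BRRRRRRRRRR · max L 0 · min R 1/512 => 1/1024
12 of 13 · BRRRRRRRRRRR · max L 0 · min R 1/1024 => 1/2048
13 of 13 · BRRRRRRRRRRRB · max L 1/2048 · min R 1/1024 => 3/4096

3/4096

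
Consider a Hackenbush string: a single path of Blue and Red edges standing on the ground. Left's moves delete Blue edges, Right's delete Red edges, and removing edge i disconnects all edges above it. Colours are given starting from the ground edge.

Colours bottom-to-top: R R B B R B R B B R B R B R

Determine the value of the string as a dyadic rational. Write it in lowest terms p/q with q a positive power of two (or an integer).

R: Left { ∅ }, Right { 0 } so simplest -1
RR: Left { ∅ }, Right { -1,0 } so simplest -2
RRB: Left { -2 }, Right { -1,0 } so simplest -3/2
RRBB: Left { -2,-3/2 }, Right { -1,0 } so simplest -5/4
RRBBR: Left { -2,-3/2 }, Right { -5/4,-1,0 } so simplest -11/8
RRBBRB: Left { -2,-3/2,-11/8 }, Right { -5/4,-1,0 } so simplest -21/16
RRBBRBR: Left { -2,-3/2,-11/8 }, Right { -21/16,-5/4,-1,0 } so simplest -43/32
RRBBRBRB: Left { -2,-3/2,-11/8,-43/32 }, Right { -21/16,-5/4,-1,0 } so simplest -85/64
RRBBRBRBB: Left { -2,-3/2,-11/8,-43/32,-85/64 }, Right { -21/16,-5/4,-1,0 } so simplest -169/128
RRBBRBRBBR: Left { -2,-3/2,-11/8,-43/32,-85/64 }, Right { -169/128,-21/16,-5/4,-1,0 } so simplest -339/256
RRBBRBRBBRB: Left { -2,-3/2,-11/8,-43/32,-85/64,-339/256 }, Right { -169/128,-21/16,-5/4,-1,0 } so simplest -677/512
RRBBRBRBBRBR: Left { -2,-3/2,-11/8,-43/32,-85/64,-339/256 }, Right { -677/512,-169/128,-21/16,-5/4,-1,0 } so simplest -1355/1024
RRBBRBRBBRBRB: Left { -2,-3/2,-11/8,-43/32,-85/64,-339/256,-1355/1024 }, Right { -677/512,-169/128,-21/16,-5/4,-1,0 } so simplest -2709/2048
RRBBRBRBBRBRBR: Left { -2,-3/2,-11/8,-43/32,-85/64,-339/256,-1355/1024 }, Right { -2709/2048,-677/512,-169/128,-21/16,-5/4,-1,0 } so simplest -5419/4096

-5419/4096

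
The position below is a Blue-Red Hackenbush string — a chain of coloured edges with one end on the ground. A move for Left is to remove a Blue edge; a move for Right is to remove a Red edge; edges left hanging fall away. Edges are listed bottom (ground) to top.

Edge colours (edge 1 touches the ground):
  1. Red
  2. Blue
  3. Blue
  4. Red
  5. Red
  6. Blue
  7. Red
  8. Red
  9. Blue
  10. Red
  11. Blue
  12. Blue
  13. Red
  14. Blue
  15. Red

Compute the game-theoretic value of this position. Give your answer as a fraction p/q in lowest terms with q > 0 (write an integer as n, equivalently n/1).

-6987/16384

step 1: add Red to get R; options L={ none } R={ 0 } ⇒ -1
step 2: add Blue to get RB; options L={ -1 } R={ 0 } ⇒ -1/2
step 3: add Blue to get RBB; options L={ -1 -1/2 } R={ 0 } ⇒ -1/4
step 4: add Red to get RBBR; options L={ -1 -1/2 } R={ -1/4 0 } ⇒ -3/8
step 5: add Red to get RBBRR; options L={ -1 -1/2 } R={ -3/8 -1/4 0 } ⇒ -7/16
step 6: add Blue to get RBBRRB; options L={ -1 -1/2 -7/16 } R={ -3/8 -1/4 0 } ⇒ -13/32
step 7: add Red to get RBBRRBR; options L={ -1 -1/2 -7/16 } R={ -13/32 -3/8 -1/4 0 } ⇒ -27/64
step 8: add Red to get RBBRRBRR; options L={ -1 -1/2 -7/16 } R={ -27/64 -13/32 -3/8 -1/4 0 } ⇒ -55/128
step 9: add Blue to get RBBRRBRRB; options L={ -1 -1/2 -7/16 -55/128 } R={ -27/64 -13/32 -3/8 -1/4 0 } ⇒ -109/256
step 10: add Red to get RBBRRBRRBR; options L={ -1 -1/2 -7/16 -55/128 } R={ -109/256 -27/64 -13/32 -3/8 -1/4 0 } ⇒ -219/512
step 11: add Blue to get RBBRRBRRBRB; options L={ -1 -1/2 -7/16 -55/128 -219/512 } R={ -109/256 -27/64 -13/32 -3/8 -1/4 0 } ⇒ -437/1024
step 12: add Blue to get RBBRRBRRBRBB; options L={ -1 -1/2 -7/16 -55/128 -219/512 -437/1024 } R={ -109/256 -27/64 -13/32 -3/8 -1/4 0 } ⇒ -873/2048
step 13: add Red to get RBBRRBRRBRBBR; options L={ -1 -1/2 -7/16 -55/128 -219/512 -437/1024 } R={ -873/2048 -109/256 -27/64 -13/32 -3/8 -1/4 0 } ⇒ -1747/4096
step 14: add Blue to get RBBRRBRRBRBBRB; options L={ -1 -1/2 -7/16 -55/128 -219/512 -437/1024 -1747/4096 } R={ -873/2048 -109/256 -27/64 -13/32 -3/8 -1/4 0 } ⇒ -3493/8192
step 15: add Red to get RBBRRBRRBRBBRBR; options L={ -1 -1/2 -7/16 -55/128 -219/512 -437/1024 -1747/4096 } R={ -3493/8192 -873/2048 -109/256 -27/64 -13/32 -3/8 -1/4 0 } ⇒ -6987/16384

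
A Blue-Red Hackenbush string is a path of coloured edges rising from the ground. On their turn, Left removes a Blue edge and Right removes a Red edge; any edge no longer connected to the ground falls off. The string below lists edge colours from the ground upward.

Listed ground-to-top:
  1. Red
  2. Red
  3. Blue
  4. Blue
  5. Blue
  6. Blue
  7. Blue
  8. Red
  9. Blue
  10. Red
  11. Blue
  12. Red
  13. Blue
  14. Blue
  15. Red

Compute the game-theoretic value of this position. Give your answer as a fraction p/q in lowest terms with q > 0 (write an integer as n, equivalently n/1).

val(R) = { · | 0 } ⇒ -1
val(RR) = { · | -1,0 } ⇒ -2
val(RRB) = { -2 | -1,0 } ⇒ -3/2
val(RRBB) = { -2,-3/2 | -1,0 } ⇒ -5/4
val(RRBBB) = { -2,-3/2,-5/4 | -1,0 } ⇒ -9/8
val(RRBBBB) = { -2,-3/2,-5/4,-9/8 | -1,0 } ⇒ -17/16
val(RRBBBBB) = { -2,-3/2,-5/4,-9/8,-17/16 | -1,0 } ⇒ -33/32
val(RRBBBBBR) = { -2,-3/2,-5/4,-9/8,-17/16 | -33/32,-1,0 } ⇒ -67/64
val(RRBBBBBRB) = { -2,-3/2,-5/4,-9/8,-17/16,-67/64 | -33/32,-1,0 } ⇒ -133/128
val(RRBBBBBRBR) = { -2,-3/2,-5/4,-9/8,-17/16,-67/64 | -133/128,-33/32,-1,0 } ⇒ -267/256
val(RRBBBBBRBRB) = { -2,-3/2,-5/4,-9/8,-17/16,-67/64,-267/256 | -133/128,-33/32,-1,0 } ⇒ -533/512
val(RRBBBBBRBRBR) = { -2,-3/2,-5/4,-9/8,-17/16,-67/64,-267/256 | -533/512,-133/128,-33/32,-1,0 } ⇒ -1067/1024
val(RRBBBBBRBRBRB) = { -2,-3/2,-5/4,-9/8,-17/16,-67/64,-267/256,-1067/1024 | -533/512,-133/128,-33/32,-1,0 } ⇒ -2133/2048
val(RRBBBBBRBRBRBB) = { -2,-3/2,-5/4,-9/8,-17/16,-67/64,-267/256,-1067/1024,-2133/2048 | -533/512,-133/128,-33/32,-1,0 } ⇒ -4265/4096
val(RRBBBBBRBRBRBBR) = { -2,-3/2,-5/4,-9/8,-17/16,-67/64,-267/256,-1067/1024,-2133/2048 | -4265/4096,-533/512,-133/128,-33/32,-1,0 } ⇒ -8531/8192

-8531/8192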